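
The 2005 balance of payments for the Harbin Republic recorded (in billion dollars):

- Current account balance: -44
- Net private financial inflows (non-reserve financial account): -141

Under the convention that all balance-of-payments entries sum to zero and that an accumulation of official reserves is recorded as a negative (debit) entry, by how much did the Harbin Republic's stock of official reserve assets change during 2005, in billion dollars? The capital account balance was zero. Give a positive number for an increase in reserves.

Official reserve transactions balance = -((-44) + (-141)) = 185
An accumulation of reserves is recorded as a debit (negative entry), so the change in the stock of reserves is the negative of that balance.
Change in official reserves = -(185) = -185

-185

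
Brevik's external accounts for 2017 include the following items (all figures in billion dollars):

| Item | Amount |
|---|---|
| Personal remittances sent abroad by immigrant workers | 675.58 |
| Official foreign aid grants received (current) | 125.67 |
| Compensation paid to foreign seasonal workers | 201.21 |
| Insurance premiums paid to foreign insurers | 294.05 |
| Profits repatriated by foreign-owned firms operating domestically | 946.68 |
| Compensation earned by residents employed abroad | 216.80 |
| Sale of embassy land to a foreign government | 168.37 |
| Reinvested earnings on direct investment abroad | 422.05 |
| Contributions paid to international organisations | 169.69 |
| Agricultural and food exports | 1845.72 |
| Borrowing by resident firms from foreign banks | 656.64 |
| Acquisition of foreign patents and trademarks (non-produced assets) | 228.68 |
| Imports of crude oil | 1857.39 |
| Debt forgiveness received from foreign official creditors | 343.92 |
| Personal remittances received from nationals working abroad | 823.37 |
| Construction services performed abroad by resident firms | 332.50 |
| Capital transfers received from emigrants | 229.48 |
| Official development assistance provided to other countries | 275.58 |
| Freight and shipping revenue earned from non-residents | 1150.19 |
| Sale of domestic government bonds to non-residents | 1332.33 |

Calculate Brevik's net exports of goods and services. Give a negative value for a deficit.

1176.97

Goods: -1857.39 + 1845.72 = -11.67
Services: 1150.19 + 332.50 - 294.05 = 1188.64
Trade balance = -11.67 + 1188.64 = 1176.97
(Excluded from the trade balance — secondary income: personal remittances sent abroad by immigrant workers 675.58, official foreign aid grants received (current) 125.67, contributions paid to international organisations 169.69, personal remittances received from nationals working abroad 823.37, official development assistance provided to other countries 275.58; primary income: compensation paid to foreign seasonal workers 201.21, profits repatriated by foreign-owned firms operating domestically 946.68, compensation earned by residents employed abroad 216.80, reinvested earnings on direct investment abroad 422.05; capital account: sale of embassy land to a foreign government 168.37, acquisition of foreign patents and trademarks (non-produced assets) 228.68, debt forgiveness received from foreign official creditors 343.92, capital transfers received from emigrants 229.48; financial account: borrowing by resident firms from foreign banks 656.64, sale of domestic government bonds to non-residents 1332.33.)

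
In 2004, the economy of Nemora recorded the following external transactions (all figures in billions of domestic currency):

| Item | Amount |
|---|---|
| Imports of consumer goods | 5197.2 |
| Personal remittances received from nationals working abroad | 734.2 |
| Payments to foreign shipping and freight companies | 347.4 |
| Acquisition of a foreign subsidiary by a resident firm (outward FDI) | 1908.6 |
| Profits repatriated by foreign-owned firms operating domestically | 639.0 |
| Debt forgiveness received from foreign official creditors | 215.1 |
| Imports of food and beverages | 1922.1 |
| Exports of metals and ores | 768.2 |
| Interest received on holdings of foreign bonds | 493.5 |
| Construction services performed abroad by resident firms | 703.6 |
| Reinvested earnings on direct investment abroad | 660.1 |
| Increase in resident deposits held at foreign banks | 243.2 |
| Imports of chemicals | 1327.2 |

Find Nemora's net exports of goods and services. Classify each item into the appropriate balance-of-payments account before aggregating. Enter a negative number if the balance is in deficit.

-7322.1

Goods: -1327.2 - 5197.2 - 1922.1 + 768.2 = -7678.3
Services: 703.6 - 347.4 = 356.2
Trade balance = -7678.3 + 356.2 = -7322.1
(Excluded from the trade balance — secondary income: personal remittances received from nationals working abroad 734.2; financial account: acquisition of a foreign subsidiary by a resident firm (outward FDI) 1908.6, increase in resident deposits held at foreign banks 243.2; primary income: profits repatriated by foreign-owned firms operating domestically 639.0, interest received on holdings of foreign bonds 493.5, reinvested earnings on direct investment abroad 660.1; capital account: debt forgiveness received from foreign official creditors 215.1.)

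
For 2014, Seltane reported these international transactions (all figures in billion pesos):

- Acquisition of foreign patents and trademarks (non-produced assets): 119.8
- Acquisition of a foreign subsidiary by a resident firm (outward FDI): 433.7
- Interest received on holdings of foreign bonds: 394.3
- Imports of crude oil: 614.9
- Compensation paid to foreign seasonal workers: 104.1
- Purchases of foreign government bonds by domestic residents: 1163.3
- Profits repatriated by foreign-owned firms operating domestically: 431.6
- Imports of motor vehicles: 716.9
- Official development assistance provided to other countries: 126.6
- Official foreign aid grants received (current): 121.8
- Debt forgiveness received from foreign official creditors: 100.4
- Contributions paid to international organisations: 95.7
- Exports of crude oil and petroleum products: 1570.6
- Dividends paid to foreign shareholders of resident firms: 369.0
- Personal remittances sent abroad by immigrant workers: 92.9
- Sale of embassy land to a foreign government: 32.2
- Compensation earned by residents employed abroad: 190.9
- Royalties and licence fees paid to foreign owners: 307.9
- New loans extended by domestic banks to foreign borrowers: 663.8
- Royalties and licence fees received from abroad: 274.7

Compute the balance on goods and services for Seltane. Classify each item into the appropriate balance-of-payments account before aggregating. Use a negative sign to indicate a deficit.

Goods: 1570.6 - 614.9 - 716.9 = 238.8
Services: -307.9 + 274.7 = -33.2
Trade balance = 238.8 + (-33.2) = 205.6
(Excluded from the trade balance — capital account: acquisition of foreign patents and trademarks (non-produced assets) 119.8, debt forgiveness received from foreign official creditors 100.4, sale of embassy land to a foreign government 32.2; financial account: acquisition of a foreign subsidiary by a resident firm (outward FDI) 433.7, purchases of foreign government bonds by domestic residents 1163.3, new loans extended by domestic banks to foreign borrowers 663.8; primary income: interest received on holdings of foreign bonds 394.3, compensation paid to foreign seasonal workers 104.1, profits repatriated by foreign-owned firms operating domestically 431.6, dividends paid to foreign shareholders of resident firms 369.0, compensation earned by residents employed abroad 190.9; secondary income: official development assistance provided to other countries 126.6, official foreign aid grants received (current) 121.8, contributions paid to international organisations 95.7, personal remittances sent abroad by immigrant workers 92.9.)

205.6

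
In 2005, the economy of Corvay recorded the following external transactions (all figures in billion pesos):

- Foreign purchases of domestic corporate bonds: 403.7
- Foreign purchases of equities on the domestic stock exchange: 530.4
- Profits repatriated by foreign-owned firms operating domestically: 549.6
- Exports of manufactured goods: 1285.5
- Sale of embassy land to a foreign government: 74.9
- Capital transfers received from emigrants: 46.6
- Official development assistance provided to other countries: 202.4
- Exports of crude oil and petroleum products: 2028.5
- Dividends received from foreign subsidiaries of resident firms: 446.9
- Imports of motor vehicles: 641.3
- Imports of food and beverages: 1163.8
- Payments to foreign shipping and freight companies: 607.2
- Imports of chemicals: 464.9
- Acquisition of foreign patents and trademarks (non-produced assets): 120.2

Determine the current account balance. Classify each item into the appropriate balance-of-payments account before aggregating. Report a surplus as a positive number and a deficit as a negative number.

131.7

Goods: -1163.8 + 1285.5 - 641.3 - 464.9 + 2028.5 = 1044.0
Services: -607.2
Primary income: 446.9 - 549.6 = -102.7
Secondary income: -202.4
Current account = 1044.0 + (-607.2) + (-102.7) + (-202.4) = 131.7
(Excluded from the current account — financial account: foreign purchases of domestic corporate bonds 403.7, foreign purchases of equities on the domestic stock exchange 530.4; capital account: sale of embassy land to a foreign government 74.9, capital transfers received from emigrants 46.6, acquisition of foreign patents and trademarks (non-produced assets) 120.2.)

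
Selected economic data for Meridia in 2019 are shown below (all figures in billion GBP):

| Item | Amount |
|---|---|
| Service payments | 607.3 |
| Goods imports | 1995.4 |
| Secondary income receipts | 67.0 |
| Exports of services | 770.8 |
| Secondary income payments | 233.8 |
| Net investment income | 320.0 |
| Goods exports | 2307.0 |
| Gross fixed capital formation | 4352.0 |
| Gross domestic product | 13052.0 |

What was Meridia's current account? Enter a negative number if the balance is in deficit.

Goods balance = 2307.0 - 1995.4 = 311.6
Services balance = 770.8 - 607.3 = 163.5
Trade balance (goods + services) = 311.6 + 163.5 = 475.1
Net primary income = 320.0
Net secondary income = 67.0 - 233.8 = -166.8
Current account = 475.1 + 320.0 + (-166.8) = 628.3

628.3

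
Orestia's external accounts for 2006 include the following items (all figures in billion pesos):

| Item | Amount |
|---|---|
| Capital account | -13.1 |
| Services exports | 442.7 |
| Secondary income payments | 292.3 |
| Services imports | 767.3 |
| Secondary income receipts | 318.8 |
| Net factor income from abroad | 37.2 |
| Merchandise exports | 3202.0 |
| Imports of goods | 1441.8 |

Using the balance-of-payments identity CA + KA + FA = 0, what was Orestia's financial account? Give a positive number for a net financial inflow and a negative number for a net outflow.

Goods balance = 3202.0 - 1441.8 = 1760.2
Services balance = 442.7 - 767.3 = -324.6
Trade balance (goods + services) = 1760.2 + (-324.6) = 1435.6
Net primary income = 37.2
Net secondary income = 318.8 - 292.3 = 26.5
Current account = 1435.6 + 37.2 + 26.5 = 1499.3
Financial account = -(1499.3 + (-13.1)) = -1486.2

-1486.2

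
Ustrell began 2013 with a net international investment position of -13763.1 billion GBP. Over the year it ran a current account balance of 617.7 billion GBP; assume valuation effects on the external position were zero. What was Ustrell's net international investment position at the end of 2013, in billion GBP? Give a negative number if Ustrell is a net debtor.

With no valuation effects, change in NIIP = current account = 617.7
End-of-year NIIP = -13763.1 + 617.7 = -13145.4

-13145.4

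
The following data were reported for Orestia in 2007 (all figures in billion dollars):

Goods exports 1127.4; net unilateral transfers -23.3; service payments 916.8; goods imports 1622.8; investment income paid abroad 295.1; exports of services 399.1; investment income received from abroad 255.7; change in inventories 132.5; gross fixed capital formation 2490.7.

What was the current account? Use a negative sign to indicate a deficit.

-1075.8

Goods balance = 1127.4 - 1622.8 = -495.4
Services balance = 399.1 - 916.8 = -517.7
Trade balance (goods + services) = -495.4 + (-517.7) = -1013.1
Net primary income = 255.7 - 295.1 = -39.4
Net secondary income = -23.3
Current account = -1013.1 + (-39.4) + (-23.3) = -1075.8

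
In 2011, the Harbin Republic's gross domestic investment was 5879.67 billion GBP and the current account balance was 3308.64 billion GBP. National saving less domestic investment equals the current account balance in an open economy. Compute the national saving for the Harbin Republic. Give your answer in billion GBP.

9188.31

S = I + CA = 5879.67 + 3308.64 = 9188.31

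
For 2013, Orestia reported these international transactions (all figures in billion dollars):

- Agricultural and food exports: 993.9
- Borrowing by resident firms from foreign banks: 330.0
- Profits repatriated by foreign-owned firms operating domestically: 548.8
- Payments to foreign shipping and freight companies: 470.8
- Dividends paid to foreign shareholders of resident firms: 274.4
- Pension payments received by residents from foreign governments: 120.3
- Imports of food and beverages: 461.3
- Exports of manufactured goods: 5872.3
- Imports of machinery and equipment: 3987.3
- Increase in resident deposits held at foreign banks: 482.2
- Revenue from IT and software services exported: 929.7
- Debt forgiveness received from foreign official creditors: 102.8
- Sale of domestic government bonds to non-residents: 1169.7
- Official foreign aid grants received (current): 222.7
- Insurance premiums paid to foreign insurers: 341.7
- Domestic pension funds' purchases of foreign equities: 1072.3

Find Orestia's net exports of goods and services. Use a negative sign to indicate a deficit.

2534.8

Goods: -461.3 - 3987.3 + 993.9 + 5872.3 = 2417.6
Services: 929.7 - 341.7 - 470.8 = 117.2
Trade balance = 2417.6 + 117.2 = 2534.8
(Excluded from the trade balance — financial account: borrowing by resident firms from foreign banks 330.0, increase in resident deposits held at foreign banks 482.2, sale of domestic government bonds to non-residents 1169.7, domestic pension funds' purchases of foreign equities 1072.3; primary income: profits repatriated by foreign-owned firms operating domestically 548.8, dividends paid to foreign shareholders of resident firms 274.4; secondary income: pension payments received by residents from foreign governments 120.3, official foreign aid grants received (current) 222.7; capital account: debt forgiveness received from foreign official creditors 102.8.)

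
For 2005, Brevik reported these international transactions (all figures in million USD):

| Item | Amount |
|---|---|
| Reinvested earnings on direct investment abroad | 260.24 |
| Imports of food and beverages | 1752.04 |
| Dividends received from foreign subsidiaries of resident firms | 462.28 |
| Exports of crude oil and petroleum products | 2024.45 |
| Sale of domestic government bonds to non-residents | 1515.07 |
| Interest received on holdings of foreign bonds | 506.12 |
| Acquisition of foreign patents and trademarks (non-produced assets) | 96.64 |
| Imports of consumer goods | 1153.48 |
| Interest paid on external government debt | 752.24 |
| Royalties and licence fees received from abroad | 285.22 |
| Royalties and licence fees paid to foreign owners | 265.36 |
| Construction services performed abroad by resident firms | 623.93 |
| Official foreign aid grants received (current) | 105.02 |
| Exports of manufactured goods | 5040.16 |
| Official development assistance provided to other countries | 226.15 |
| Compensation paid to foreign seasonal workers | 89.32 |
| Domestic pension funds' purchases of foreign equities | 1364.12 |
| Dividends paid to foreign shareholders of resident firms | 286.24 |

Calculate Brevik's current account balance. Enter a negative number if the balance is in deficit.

4782.59

Goods: -1752.04 + 2024.45 - 1153.48 + 5040.16 = 4159.09
Services: 285.22 - 265.36 + 623.93 = 643.79
Primary income: -752.24 + 260.24 - 89.32 + 506.12 + 462.28 - 286.24 = 100.84
Secondary income: 105.02 - 226.15 = -121.13
Current account = 4159.09 + 643.79 + 100.84 + (-121.13) = 4782.59
(Excluded from the current account — financial account: sale of domestic government bonds to non-residents 1515.07, domestic pension funds' purchases of foreign equities 1364.12; capital account: acquisition of foreign patents and trademarks (non-produced assets) 96.64.)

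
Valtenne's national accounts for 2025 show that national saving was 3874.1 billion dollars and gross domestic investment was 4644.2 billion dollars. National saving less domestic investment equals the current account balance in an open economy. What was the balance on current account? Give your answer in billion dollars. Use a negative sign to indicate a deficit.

-770.1

CA = S - I = 3874.1 - 4644.2 = -770.1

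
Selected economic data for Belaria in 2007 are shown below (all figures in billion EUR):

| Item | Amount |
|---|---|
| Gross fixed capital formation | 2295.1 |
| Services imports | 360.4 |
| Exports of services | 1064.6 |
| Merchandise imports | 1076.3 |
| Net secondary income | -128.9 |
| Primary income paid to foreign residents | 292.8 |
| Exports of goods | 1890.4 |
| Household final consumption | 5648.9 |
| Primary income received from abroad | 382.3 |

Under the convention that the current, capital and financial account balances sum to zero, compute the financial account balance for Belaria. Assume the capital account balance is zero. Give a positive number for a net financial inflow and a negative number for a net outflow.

-1478.9

Goods balance = 1890.4 - 1076.3 = 814.1
Services balance = 1064.6 - 360.4 = 704.2
Trade balance (goods + services) = 814.1 + 704.2 = 1518.3
Net primary income = 382.3 - 292.8 = 89.5
Net secondary income = -128.9
Current account = 1518.3 + 89.5 + (-128.9) = 1478.9
Financial account = -(1478.9) = -1478.9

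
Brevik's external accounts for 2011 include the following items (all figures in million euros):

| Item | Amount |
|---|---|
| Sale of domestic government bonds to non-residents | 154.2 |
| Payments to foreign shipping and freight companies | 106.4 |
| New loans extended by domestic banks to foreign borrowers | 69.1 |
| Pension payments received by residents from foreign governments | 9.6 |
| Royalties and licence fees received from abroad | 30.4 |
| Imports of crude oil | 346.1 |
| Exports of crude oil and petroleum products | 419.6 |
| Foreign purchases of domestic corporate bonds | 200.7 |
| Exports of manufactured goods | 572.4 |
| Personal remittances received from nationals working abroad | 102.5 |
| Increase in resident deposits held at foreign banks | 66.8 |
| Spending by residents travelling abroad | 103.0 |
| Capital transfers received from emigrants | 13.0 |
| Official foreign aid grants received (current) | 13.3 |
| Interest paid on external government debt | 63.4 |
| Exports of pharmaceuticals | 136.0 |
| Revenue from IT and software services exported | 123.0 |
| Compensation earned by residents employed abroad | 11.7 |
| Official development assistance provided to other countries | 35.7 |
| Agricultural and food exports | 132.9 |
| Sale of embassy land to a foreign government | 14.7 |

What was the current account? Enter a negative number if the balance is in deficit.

896.8

Goods: 136.0 + 132.9 - 346.1 + 572.4 + 419.6 = 914.8
Services: 123.0 - 103.0 + 30.4 - 106.4 = -56.0
Primary income: -63.4 + 11.7 = -51.7
Secondary income: 13.3 - 35.7 + 102.5 + 9.6 = 89.7
Current account = 914.8 + (-56.0) + (-51.7) + 89.7 = 896.8
(Excluded from the current account — financial account: sale of domestic government bonds to non-residents 154.2, new loans extended by domestic banks to foreign borrowers 69.1, foreign purchases of domestic corporate bonds 200.7, increase in resident deposits held at foreign banks 66.8; capital account: capital transfers received from emigrants 13.0, sale of embassy land to a foreign government 14.7.)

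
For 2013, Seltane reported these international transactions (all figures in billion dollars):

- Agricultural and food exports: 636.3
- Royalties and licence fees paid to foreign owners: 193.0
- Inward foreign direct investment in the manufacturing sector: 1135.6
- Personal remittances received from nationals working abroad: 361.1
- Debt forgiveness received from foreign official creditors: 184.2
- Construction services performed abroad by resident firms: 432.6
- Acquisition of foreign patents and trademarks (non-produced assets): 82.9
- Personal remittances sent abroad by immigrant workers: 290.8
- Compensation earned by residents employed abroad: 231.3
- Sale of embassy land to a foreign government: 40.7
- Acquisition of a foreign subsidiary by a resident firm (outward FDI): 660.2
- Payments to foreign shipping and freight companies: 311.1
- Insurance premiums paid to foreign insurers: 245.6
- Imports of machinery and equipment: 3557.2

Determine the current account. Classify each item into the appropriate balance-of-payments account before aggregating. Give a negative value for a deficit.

Goods: -3557.2 + 636.3 = -2920.9
Services: -193.0 - 245.6 + 432.6 - 311.1 = -317.1
Primary income: 231.3
Secondary income: -290.8 + 361.1 = 70.3
Current account = (-2920.9) + (-317.1) + 231.3 + 70.3 = -2936.4
(Excluded from the current account — financial account: inward foreign direct investment in the manufacturing sector 1135.6, acquisition of a foreign subsidiary by a resident firm (outward FDI) 660.2; capital account: debt forgiveness received from foreign official creditors 184.2, acquisition of foreign patents and trademarks (non-produced assets) 82.9, sale of embassy land to a foreign government 40.7.)

-2936.4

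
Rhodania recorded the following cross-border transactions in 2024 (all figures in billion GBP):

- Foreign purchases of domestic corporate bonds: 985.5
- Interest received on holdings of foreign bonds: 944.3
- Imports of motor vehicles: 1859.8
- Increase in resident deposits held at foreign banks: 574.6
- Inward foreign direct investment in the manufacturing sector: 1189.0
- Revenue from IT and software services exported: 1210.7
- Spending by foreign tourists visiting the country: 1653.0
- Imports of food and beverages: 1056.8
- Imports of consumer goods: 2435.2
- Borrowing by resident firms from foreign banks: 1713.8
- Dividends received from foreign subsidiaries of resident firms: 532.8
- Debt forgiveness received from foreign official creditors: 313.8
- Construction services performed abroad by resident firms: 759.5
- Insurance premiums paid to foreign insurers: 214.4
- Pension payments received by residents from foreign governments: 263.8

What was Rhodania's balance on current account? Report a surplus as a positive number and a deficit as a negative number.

-202.1

Goods: -1859.8 - 2435.2 - 1056.8 = -5351.8
Services: 1210.7 + 1653.0 + 759.5 - 214.4 = 3408.8
Primary income: 944.3 + 532.8 = 1477.1
Secondary income: 263.8
Current account = (-5351.8) + 3408.8 + 1477.1 + 263.8 = -202.1
(Excluded from the current account — financial account: foreign purchases of domestic corporate bonds 985.5, increase in resident deposits held at foreign banks 574.6, inward foreign direct investment in the manufacturing sector 1189.0, borrowing by resident firms from foreign banks 1713.8; capital account: debt forgiveness received from foreign official creditors 313.8.)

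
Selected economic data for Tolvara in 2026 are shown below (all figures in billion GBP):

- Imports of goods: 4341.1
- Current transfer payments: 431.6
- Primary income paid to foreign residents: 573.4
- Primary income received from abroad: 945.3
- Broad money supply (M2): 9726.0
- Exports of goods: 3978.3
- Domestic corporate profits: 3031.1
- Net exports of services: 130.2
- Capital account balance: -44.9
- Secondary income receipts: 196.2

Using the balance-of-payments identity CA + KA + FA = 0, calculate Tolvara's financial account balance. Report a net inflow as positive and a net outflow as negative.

141.0

Goods balance = 3978.3 - 4341.1 = -362.8
Services balance = 130.2
Trade balance (goods + services) = -362.8 + 130.2 = -232.6
Net primary income = 945.3 - 573.4 = 371.9
Net secondary income = 196.2 - 431.6 = -235.4
Current account = -232.6 + 371.9 + (-235.4) = -96.1
Financial account = -(-96.1 + (-44.9)) = 141.0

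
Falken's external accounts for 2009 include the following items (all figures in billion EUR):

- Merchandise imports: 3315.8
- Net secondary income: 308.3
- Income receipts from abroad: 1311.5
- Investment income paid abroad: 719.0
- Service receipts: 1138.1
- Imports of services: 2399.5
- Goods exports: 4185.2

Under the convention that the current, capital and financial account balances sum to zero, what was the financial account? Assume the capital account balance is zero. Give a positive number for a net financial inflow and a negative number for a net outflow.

-508.8

Goods balance = 4185.2 - 3315.8 = 869.4
Services balance = 1138.1 - 2399.5 = -1261.4
Trade balance (goods + services) = 869.4 + (-1261.4) = -392.0
Net primary income = 1311.5 - 719.0 = 592.5
Net secondary income = 308.3
Current account = -392.0 + 592.5 + 308.3 = 508.8
Financial account = -(508.8) = -508.8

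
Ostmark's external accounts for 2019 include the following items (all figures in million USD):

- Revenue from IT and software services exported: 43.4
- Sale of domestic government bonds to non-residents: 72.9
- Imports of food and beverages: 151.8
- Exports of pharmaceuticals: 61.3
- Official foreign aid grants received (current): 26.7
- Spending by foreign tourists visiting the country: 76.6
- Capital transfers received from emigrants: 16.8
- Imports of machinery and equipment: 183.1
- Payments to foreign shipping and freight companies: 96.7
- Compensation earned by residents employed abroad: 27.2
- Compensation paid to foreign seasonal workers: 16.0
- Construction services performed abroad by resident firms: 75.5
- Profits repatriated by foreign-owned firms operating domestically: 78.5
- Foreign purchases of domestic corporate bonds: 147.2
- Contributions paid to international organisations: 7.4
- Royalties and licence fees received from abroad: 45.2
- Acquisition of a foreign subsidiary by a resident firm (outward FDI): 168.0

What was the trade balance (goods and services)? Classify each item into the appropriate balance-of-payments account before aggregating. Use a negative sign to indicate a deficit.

Goods: -151.8 - 183.1 + 61.3 = -273.6
Services: 75.5 + 45.2 - 96.7 + 43.4 + 76.6 = 144.0
Trade balance = -273.6 + 144.0 = -129.6
(Excluded from the trade balance — financial account: sale of domestic government bonds to non-residents 72.9, foreign purchases of domestic corporate bonds 147.2, acquisition of a foreign subsidiary by a resident firm (outward FDI) 168.0; secondary income: official foreign aid grants received (current) 26.7, contributions paid to international organisations 7.4; capital account: capital transfers received from emigrants 16.8; primary income: compensation earned by residents employed abroad 27.2, compensation paid to foreign seasonal workers 16.0, profits repatriated by foreign-owned firms operating domestically 78.5.)

-129.6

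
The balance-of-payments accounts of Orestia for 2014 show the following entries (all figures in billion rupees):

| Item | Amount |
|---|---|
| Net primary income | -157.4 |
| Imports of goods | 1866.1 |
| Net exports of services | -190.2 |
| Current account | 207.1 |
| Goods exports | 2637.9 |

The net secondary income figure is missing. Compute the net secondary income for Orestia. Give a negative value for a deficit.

Current account = goods balance + services balance + net primary income + net secondary income
Sum of the known components = 424.2
Net secondary income = CA - (known components) = 207.1 - 424.2 = -217.1

-217.1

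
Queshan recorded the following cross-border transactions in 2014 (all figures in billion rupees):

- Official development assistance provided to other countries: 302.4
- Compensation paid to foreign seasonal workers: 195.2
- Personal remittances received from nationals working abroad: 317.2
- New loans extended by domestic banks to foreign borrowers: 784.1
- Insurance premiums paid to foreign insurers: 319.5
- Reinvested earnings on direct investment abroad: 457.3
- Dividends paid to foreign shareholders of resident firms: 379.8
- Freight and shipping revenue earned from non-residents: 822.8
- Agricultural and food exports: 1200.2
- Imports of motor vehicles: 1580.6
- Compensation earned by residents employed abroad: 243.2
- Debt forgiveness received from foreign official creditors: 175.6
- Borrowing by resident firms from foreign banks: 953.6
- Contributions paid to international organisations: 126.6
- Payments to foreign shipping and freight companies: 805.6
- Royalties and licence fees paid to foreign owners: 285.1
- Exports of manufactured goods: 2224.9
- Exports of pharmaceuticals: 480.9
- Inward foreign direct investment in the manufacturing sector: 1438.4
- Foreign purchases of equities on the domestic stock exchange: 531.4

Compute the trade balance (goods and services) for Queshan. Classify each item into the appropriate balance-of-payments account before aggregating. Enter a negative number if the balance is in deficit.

Goods: -1580.6 + 480.9 + 2224.9 + 1200.2 = 2325.4
Services: -319.5 - 285.1 + 822.8 - 805.6 = -587.4
Trade balance = 2325.4 + (-587.4) = 1738.0
(Excluded from the trade balance — secondary income: official development assistance provided to other countries 302.4, personal remittances received from nationals working abroad 317.2, contributions paid to international organisations 126.6; primary income: compensation paid to foreign seasonal workers 195.2, reinvested earnings on direct investment abroad 457.3, dividends paid to foreign shareholders of resident firms 379.8, compensation earned by residents employed abroad 243.2; financial account: new loans extended by domestic banks to foreign borrowers 784.1, borrowing by resident firms from foreign banks 953.6, inward foreign direct investment in the manufacturing sector 1438.4, foreign purchases of equities on the domestic stock exchange 531.4; capital account: debt forgiveness received from foreign official creditors 175.6.)

1738.0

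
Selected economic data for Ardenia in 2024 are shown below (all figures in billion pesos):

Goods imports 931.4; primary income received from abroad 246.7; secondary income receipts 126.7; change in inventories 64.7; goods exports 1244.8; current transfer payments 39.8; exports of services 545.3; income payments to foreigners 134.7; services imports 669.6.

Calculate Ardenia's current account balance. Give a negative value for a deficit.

Goods balance = 1244.8 - 931.4 = 313.4
Services balance = 545.3 - 669.6 = -124.3
Trade balance (goods + services) = 313.4 + (-124.3) = 189.1
Net primary income = 246.7 - 134.7 = 112.0
Net secondary income = 126.7 - 39.8 = 86.9
Current account = 189.1 + 112.0 + 86.9 = 388.0

388.0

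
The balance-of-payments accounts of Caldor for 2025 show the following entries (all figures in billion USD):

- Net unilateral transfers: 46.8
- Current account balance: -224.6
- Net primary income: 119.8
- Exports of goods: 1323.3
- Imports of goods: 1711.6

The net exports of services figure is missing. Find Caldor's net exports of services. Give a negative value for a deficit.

-2.9

Current account = goods balance + services balance + net primary income + net secondary income
Sum of the known components = -221.7
Net exports of services = CA - (known components) = -224.6 - (-221.7) = -2.9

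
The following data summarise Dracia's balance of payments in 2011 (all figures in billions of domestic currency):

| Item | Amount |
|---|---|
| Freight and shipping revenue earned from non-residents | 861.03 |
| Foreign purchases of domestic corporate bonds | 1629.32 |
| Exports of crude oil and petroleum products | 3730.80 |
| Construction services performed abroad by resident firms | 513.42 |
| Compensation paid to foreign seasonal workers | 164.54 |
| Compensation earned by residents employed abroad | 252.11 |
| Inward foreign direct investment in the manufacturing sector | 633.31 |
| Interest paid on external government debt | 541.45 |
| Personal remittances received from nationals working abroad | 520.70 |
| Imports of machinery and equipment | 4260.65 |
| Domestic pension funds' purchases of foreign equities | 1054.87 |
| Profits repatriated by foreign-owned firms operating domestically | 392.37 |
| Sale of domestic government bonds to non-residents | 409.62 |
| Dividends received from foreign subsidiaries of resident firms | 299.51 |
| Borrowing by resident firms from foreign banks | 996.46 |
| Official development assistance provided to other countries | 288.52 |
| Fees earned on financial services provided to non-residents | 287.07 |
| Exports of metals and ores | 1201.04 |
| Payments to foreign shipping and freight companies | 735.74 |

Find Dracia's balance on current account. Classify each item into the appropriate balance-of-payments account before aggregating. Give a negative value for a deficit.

Goods: 1201.04 - 4260.65 + 3730.80 = 671.19
Services: 513.42 + 861.03 + 287.07 - 735.74 = 925.78
Primary income: -541.45 + 252.11 - 392.37 - 164.54 + 299.51 = -546.74
Secondary income: 520.70 - 288.52 = 232.18
Current account = 671.19 + 925.78 + (-546.74) + 232.18 = 1282.41
(Excluded from the current account — financial account: foreign purchases of domestic corporate bonds 1629.32, inward foreign direct investment in the manufacturing sector 633.31, domestic pension funds' purchases of foreign equities 1054.87, sale of domestic government bonds to non-residents 409.62, borrowing by resident firms from foreign banks 996.46.)

1282.41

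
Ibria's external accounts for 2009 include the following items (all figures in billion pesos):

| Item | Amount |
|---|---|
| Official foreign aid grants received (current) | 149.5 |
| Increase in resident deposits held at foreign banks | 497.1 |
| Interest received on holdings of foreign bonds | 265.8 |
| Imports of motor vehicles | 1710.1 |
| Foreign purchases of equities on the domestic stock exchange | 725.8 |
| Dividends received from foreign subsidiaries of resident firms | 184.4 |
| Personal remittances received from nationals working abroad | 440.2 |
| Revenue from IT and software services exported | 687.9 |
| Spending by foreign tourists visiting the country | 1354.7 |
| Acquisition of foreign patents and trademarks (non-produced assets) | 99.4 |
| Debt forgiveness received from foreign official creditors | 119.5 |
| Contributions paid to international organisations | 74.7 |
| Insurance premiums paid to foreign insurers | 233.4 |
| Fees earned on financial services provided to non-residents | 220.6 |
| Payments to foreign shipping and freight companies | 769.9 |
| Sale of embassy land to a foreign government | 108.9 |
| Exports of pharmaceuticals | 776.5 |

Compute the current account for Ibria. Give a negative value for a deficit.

Goods: -1710.1 + 776.5 = -933.6
Services: 687.9 + 1354.7 - 233.4 + 220.6 - 769.9 = 1259.9
Primary income: 265.8 + 184.4 = 450.2
Secondary income: 149.5 - 74.7 + 440.2 = 515.0
Current account = (-933.6) + 1259.9 + 450.2 + 515.0 = 1291.5
(Excluded from the current account — financial account: increase in resident deposits held at foreign banks 497.1, foreign purchases of equities on the domestic stock exchange 725.8; capital account: acquisition of foreign patents and trademarks (non-produced assets) 99.4, debt forgiveness received from foreign official creditors 119.5, sale of embassy land to a foreign government 108.9.)

1291.5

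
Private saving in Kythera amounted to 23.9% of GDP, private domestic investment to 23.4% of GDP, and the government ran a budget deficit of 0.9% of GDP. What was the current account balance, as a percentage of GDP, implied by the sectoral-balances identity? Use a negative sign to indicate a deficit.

-0.4

By the sectoral-balances identity, CA = (S_private - I) + (T - G).
Private balance = 23.9 - 23.4 = 0.5
Government balance (T - G) = -0.9
CA = 0.5 + (-0.9) = -0.4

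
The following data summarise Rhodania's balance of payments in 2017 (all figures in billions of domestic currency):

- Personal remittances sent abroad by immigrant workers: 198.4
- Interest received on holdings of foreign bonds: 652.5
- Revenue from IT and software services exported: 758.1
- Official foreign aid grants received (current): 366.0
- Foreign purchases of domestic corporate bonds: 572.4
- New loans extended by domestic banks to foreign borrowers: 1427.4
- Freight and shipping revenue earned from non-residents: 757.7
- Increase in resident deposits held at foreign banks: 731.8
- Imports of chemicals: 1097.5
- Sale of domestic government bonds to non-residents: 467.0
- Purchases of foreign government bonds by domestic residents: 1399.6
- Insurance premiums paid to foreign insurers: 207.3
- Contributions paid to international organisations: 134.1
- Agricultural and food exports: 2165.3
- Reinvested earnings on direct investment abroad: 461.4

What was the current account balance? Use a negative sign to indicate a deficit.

3523.7

Goods: -1097.5 + 2165.3 = 1067.8
Services: 757.7 + 758.1 - 207.3 = 1308.5
Primary income: 461.4 + 652.5 = 1113.9
Secondary income: -198.4 + 366.0 - 134.1 = 33.5
Current account = 1067.8 + 1308.5 + 1113.9 + 33.5 = 3523.7
(Excluded from the current account — financial account: foreign purchases of domestic corporate bonds 572.4, new loans extended by domestic banks to foreign borrowers 1427.4, increase in resident deposits held at foreign banks 731.8, sale of domestic government bonds to non-residents 467.0, purchases of foreign government bonds by domestic residents 1399.6.)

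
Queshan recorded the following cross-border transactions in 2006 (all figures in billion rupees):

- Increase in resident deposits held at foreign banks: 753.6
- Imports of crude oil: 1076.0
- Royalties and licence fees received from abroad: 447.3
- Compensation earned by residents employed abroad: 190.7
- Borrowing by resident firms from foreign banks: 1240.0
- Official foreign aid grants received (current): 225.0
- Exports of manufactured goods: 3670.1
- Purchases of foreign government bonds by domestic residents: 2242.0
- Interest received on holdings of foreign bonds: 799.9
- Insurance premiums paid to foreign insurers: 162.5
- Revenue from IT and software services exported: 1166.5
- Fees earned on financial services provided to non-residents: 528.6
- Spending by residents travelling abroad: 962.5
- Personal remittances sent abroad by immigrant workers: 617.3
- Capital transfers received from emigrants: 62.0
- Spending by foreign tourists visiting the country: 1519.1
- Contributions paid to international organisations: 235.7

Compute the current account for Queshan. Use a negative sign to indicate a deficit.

5493.2

Goods: 3670.1 - 1076.0 = 2594.1
Services: 447.3 - 962.5 + 1519.1 + 1166.5 - 162.5 + 528.6 = 2536.5
Primary income: 799.9 + 190.7 = 990.6
Secondary income: 225.0 - 235.7 - 617.3 = -628.0
Current account = 2594.1 + 2536.5 + 990.6 + (-628.0) = 5493.2
(Excluded from the current account — financial account: increase in resident deposits held at foreign banks 753.6, borrowing by resident firms from foreign banks 1240.0, purchases of foreign government bonds by domestic residents 2242.0; capital account: capital transfers received from emigrants 62.0.)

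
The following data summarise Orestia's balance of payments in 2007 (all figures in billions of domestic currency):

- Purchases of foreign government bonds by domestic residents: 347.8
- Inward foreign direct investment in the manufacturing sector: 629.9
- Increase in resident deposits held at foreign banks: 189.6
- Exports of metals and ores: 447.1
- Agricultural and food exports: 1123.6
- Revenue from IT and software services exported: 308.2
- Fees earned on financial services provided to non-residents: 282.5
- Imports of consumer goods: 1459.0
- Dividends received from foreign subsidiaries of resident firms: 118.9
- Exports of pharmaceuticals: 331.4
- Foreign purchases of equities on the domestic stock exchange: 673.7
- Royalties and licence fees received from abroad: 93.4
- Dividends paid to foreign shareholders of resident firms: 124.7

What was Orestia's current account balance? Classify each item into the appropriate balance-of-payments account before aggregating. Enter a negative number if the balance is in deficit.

1121.4

Goods: 1123.6 - 1459.0 + 331.4 + 447.1 = 443.1
Services: 93.4 + 308.2 + 282.5 = 684.1
Primary income: -124.7 + 118.9 = -5.8
Current account = 443.1 + 684.1 + (-5.8) = 1121.4
(Excluded from the current account — financial account: purchases of foreign government bonds by domestic residents 347.8, inward foreign direct investment in the manufacturing sector 629.9, increase in resident deposits held at foreign banks 189.6, foreign purchases of equities on the domestic stock exchange 673.7.)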